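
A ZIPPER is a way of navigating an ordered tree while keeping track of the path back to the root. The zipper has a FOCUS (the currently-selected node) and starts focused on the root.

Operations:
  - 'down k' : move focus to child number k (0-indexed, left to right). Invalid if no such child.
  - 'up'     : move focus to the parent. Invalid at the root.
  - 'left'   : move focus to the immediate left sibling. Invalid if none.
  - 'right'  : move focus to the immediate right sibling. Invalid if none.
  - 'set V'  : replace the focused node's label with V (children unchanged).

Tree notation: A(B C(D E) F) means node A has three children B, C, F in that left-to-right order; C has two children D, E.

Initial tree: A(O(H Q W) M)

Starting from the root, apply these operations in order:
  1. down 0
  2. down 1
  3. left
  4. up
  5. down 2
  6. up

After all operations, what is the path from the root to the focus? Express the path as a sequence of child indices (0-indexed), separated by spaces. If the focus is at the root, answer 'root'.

Step 1 (down 0): focus=O path=0 depth=1 children=['H', 'Q', 'W'] left=[] right=['M'] parent=A
Step 2 (down 1): focus=Q path=0/1 depth=2 children=[] left=['H'] right=['W'] parent=O
Step 3 (left): focus=H path=0/0 depth=2 children=[] left=[] right=['Q', 'W'] parent=O
Step 4 (up): focus=O path=0 depth=1 children=['H', 'Q', 'W'] left=[] right=['M'] parent=A
Step 5 (down 2): focus=W path=0/2 depth=2 children=[] left=['H', 'Q'] right=[] parent=O
Step 6 (up): focus=O path=0 depth=1 children=['H', 'Q', 'W'] left=[] right=['M'] parent=A

Answer: 0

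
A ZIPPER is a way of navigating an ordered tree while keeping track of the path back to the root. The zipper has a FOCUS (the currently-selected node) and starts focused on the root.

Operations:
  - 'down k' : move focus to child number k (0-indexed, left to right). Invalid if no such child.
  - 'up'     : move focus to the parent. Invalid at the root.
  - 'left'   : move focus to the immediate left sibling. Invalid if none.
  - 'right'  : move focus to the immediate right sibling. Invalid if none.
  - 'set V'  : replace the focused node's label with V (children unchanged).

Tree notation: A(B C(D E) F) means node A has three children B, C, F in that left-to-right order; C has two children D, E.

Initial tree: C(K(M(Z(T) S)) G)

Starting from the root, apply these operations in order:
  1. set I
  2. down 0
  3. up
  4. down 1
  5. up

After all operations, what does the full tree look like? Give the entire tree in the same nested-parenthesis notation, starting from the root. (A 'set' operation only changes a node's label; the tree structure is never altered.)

Step 1 (set I): focus=I path=root depth=0 children=['K', 'G'] (at root)
Step 2 (down 0): focus=K path=0 depth=1 children=['M'] left=[] right=['G'] parent=I
Step 3 (up): focus=I path=root depth=0 children=['K', 'G'] (at root)
Step 4 (down 1): focus=G path=1 depth=1 children=[] left=['K'] right=[] parent=I
Step 5 (up): focus=I path=root depth=0 children=['K', 'G'] (at root)

Answer: I(K(M(Z(T) S)) G)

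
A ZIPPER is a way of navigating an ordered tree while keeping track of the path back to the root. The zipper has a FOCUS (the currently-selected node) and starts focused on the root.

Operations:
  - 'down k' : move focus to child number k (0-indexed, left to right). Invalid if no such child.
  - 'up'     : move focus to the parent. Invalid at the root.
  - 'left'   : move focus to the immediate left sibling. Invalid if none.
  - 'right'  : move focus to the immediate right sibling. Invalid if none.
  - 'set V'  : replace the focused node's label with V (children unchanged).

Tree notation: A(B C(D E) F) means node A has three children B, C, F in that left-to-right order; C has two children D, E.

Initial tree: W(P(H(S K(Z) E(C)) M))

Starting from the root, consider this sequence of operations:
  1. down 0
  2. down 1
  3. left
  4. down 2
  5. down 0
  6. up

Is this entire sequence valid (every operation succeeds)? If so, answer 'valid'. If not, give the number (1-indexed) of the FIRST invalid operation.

Step 1 (down 0): focus=P path=0 depth=1 children=['H', 'M'] left=[] right=[] parent=W
Step 2 (down 1): focus=M path=0/1 depth=2 children=[] left=['H'] right=[] parent=P
Step 3 (left): focus=H path=0/0 depth=2 children=['S', 'K', 'E'] left=[] right=['M'] parent=P
Step 4 (down 2): focus=E path=0/0/2 depth=3 children=['C'] left=['S', 'K'] right=[] parent=H
Step 5 (down 0): focus=C path=0/0/2/0 depth=4 children=[] left=[] right=[] parent=E
Step 6 (up): focus=E path=0/0/2 depth=3 children=['C'] left=['S', 'K'] right=[] parent=H

Answer: valid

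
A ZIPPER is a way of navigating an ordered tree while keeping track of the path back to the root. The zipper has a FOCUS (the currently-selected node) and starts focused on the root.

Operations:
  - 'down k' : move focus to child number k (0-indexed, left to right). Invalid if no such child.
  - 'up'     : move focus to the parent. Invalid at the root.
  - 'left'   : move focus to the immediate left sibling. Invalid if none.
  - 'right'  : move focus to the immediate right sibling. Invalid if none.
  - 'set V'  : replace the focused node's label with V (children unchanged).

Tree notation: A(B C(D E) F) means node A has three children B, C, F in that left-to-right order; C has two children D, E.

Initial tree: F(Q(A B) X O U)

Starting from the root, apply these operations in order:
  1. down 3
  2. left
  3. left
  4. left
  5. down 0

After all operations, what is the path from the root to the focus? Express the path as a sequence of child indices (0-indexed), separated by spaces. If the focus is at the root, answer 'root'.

Answer: 0 0

Derivation:
Step 1 (down 3): focus=U path=3 depth=1 children=[] left=['Q', 'X', 'O'] right=[] parent=F
Step 2 (left): focus=O path=2 depth=1 children=[] left=['Q', 'X'] right=['U'] parent=F
Step 3 (left): focus=X path=1 depth=1 children=[] left=['Q'] right=['O', 'U'] parent=F
Step 4 (left): focus=Q path=0 depth=1 children=['A', 'B'] left=[] right=['X', 'O', 'U'] parent=F
Step 5 (down 0): focus=A path=0/0 depth=2 children=[] left=[] right=['B'] parent=Q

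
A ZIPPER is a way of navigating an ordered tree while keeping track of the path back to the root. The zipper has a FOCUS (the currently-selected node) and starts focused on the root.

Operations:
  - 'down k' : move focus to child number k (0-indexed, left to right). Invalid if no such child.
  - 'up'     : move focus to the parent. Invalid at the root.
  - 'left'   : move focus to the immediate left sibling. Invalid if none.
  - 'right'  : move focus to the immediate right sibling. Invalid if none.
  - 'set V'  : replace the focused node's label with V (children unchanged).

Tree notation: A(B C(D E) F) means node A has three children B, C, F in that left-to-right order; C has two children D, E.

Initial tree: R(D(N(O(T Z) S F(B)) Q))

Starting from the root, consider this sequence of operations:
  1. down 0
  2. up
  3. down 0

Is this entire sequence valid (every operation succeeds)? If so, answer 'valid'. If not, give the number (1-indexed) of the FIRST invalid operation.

Answer: valid

Derivation:
Step 1 (down 0): focus=D path=0 depth=1 children=['N', 'Q'] left=[] right=[] parent=R
Step 2 (up): focus=R path=root depth=0 children=['D'] (at root)
Step 3 (down 0): focus=D path=0 depth=1 children=['N', 'Q'] left=[] right=[] parent=R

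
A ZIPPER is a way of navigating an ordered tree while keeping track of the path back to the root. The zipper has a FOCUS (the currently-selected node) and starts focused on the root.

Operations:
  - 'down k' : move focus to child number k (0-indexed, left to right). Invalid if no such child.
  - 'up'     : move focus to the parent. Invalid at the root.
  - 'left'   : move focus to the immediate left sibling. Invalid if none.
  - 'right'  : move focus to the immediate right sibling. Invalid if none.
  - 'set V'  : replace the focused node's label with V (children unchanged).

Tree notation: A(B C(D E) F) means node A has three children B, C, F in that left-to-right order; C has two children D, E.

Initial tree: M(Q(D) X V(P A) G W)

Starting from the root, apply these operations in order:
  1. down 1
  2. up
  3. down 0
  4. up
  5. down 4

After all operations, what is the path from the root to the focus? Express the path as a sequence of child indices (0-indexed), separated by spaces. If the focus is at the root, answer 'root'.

Step 1 (down 1): focus=X path=1 depth=1 children=[] left=['Q'] right=['V', 'G', 'W'] parent=M
Step 2 (up): focus=M path=root depth=0 children=['Q', 'X', 'V', 'G', 'W'] (at root)
Step 3 (down 0): focus=Q path=0 depth=1 children=['D'] left=[] right=['X', 'V', 'G', 'W'] parent=M
Step 4 (up): focus=M path=root depth=0 children=['Q', 'X', 'V', 'G', 'W'] (at root)
Step 5 (down 4): focus=W path=4 depth=1 children=[] left=['Q', 'X', 'V', 'G'] right=[] parent=M

Answer: 4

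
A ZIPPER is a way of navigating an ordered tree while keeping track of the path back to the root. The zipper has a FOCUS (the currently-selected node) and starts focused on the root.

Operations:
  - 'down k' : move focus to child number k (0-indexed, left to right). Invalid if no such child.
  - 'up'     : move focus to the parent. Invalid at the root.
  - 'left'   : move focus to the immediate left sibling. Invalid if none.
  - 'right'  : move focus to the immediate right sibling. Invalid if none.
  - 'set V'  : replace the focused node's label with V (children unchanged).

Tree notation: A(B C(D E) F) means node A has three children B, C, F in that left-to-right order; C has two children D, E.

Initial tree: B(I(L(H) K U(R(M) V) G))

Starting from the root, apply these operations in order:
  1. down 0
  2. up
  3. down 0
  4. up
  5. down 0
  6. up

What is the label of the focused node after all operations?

Answer: B

Derivation:
Step 1 (down 0): focus=I path=0 depth=1 children=['L', 'K', 'U', 'G'] left=[] right=[] parent=B
Step 2 (up): focus=B path=root depth=0 children=['I'] (at root)
Step 3 (down 0): focus=I path=0 depth=1 children=['L', 'K', 'U', 'G'] left=[] right=[] parent=B
Step 4 (up): focus=B path=root depth=0 children=['I'] (at root)
Step 5 (down 0): focus=I path=0 depth=1 children=['L', 'K', 'U', 'G'] left=[] right=[] parent=B
Step 6 (up): focus=B path=root depth=0 children=['I'] (at root)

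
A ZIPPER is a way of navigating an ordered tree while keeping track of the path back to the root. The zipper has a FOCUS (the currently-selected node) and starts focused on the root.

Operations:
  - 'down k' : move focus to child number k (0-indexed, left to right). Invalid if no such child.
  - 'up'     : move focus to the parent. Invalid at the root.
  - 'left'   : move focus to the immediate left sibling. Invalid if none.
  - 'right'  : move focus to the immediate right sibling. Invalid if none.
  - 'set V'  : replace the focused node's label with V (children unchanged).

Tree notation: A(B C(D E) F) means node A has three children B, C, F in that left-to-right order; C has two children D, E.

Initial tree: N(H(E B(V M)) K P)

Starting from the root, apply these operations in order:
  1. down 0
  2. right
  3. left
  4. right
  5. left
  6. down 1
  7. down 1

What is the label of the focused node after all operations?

Answer: M

Derivation:
Step 1 (down 0): focus=H path=0 depth=1 children=['E', 'B'] left=[] right=['K', 'P'] parent=N
Step 2 (right): focus=K path=1 depth=1 children=[] left=['H'] right=['P'] parent=N
Step 3 (left): focus=H path=0 depth=1 children=['E', 'B'] left=[] right=['K', 'P'] parent=N
Step 4 (right): focus=K path=1 depth=1 children=[] left=['H'] right=['P'] parent=N
Step 5 (left): focus=H path=0 depth=1 children=['E', 'B'] left=[] right=['K', 'P'] parent=N
Step 6 (down 1): focus=B path=0/1 depth=2 children=['V', 'M'] left=['E'] right=[] parent=H
Step 7 (down 1): focus=M path=0/1/1 depth=3 children=[] left=['V'] right=[] parent=B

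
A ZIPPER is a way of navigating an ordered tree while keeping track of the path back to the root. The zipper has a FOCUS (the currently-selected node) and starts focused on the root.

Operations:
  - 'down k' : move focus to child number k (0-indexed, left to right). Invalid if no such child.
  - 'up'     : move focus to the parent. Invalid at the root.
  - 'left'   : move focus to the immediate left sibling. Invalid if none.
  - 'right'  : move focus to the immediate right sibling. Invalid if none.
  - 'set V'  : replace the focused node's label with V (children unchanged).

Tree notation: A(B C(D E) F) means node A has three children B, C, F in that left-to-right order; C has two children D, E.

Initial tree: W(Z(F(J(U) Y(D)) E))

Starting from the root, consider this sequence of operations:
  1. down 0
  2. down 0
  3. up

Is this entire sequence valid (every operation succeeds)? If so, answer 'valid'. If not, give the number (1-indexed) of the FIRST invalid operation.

Answer: valid

Derivation:
Step 1 (down 0): focus=Z path=0 depth=1 children=['F', 'E'] left=[] right=[] parent=W
Step 2 (down 0): focus=F path=0/0 depth=2 children=['J', 'Y'] left=[] right=['E'] parent=Z
Step 3 (up): focus=Z path=0 depth=1 children=['F', 'E'] left=[] right=[] parent=W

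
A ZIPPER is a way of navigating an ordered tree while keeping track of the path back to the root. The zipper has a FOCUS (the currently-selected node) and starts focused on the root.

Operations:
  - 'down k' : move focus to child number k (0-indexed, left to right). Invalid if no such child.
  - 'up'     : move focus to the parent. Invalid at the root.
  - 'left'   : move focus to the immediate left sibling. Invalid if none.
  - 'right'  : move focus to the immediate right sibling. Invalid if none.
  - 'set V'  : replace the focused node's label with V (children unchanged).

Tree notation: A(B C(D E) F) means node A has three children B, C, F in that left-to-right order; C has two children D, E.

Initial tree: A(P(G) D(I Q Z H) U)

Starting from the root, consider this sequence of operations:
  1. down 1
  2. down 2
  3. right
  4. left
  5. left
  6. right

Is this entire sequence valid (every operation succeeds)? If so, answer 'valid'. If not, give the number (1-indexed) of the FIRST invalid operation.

Step 1 (down 1): focus=D path=1 depth=1 children=['I', 'Q', 'Z', 'H'] left=['P'] right=['U'] parent=A
Step 2 (down 2): focus=Z path=1/2 depth=2 children=[] left=['I', 'Q'] right=['H'] parent=D
Step 3 (right): focus=H path=1/3 depth=2 children=[] left=['I', 'Q', 'Z'] right=[] parent=D
Step 4 (left): focus=Z path=1/2 depth=2 children=[] left=['I', 'Q'] right=['H'] parent=D
Step 5 (left): focus=Q path=1/1 depth=2 children=[] left=['I'] right=['Z', 'H'] parent=D
Step 6 (right): focus=Z path=1/2 depth=2 children=[] left=['I', 'Q'] right=['H'] parent=D

Answer: valid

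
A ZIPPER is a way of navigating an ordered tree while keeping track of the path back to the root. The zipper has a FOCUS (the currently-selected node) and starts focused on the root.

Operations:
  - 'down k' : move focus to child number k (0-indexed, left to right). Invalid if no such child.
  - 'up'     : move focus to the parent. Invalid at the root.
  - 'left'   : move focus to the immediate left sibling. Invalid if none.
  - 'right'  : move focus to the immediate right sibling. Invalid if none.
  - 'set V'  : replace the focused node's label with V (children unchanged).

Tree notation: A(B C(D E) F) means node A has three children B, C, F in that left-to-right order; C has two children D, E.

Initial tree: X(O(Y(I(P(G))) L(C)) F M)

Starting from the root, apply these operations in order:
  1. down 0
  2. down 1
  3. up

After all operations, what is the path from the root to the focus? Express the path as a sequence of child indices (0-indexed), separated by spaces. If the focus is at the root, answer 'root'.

Answer: 0

Derivation:
Step 1 (down 0): focus=O path=0 depth=1 children=['Y', 'L'] left=[] right=['F', 'M'] parent=X
Step 2 (down 1): focus=L path=0/1 depth=2 children=['C'] left=['Y'] right=[] parent=O
Step 3 (up): focus=O path=0 depth=1 children=['Y', 'L'] left=[] right=['F', 'M'] parent=X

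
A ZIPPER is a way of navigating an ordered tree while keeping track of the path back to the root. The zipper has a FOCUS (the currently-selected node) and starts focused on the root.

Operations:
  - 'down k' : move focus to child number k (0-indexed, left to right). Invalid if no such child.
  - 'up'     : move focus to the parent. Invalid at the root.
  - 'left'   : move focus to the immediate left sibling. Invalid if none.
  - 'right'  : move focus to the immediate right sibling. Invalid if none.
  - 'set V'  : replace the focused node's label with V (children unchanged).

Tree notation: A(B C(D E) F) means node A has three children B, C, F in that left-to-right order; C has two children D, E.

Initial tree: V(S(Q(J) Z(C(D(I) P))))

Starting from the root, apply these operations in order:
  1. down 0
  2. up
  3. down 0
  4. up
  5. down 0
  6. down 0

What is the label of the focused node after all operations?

Answer: Q

Derivation:
Step 1 (down 0): focus=S path=0 depth=1 children=['Q', 'Z'] left=[] right=[] parent=V
Step 2 (up): focus=V path=root depth=0 children=['S'] (at root)
Step 3 (down 0): focus=S path=0 depth=1 children=['Q', 'Z'] left=[] right=[] parent=V
Step 4 (up): focus=V path=root depth=0 children=['S'] (at root)
Step 5 (down 0): focus=S path=0 depth=1 children=['Q', 'Z'] left=[] right=[] parent=V
Step 6 (down 0): focus=Q path=0/0 depth=2 children=['J'] left=[] right=['Z'] parent=S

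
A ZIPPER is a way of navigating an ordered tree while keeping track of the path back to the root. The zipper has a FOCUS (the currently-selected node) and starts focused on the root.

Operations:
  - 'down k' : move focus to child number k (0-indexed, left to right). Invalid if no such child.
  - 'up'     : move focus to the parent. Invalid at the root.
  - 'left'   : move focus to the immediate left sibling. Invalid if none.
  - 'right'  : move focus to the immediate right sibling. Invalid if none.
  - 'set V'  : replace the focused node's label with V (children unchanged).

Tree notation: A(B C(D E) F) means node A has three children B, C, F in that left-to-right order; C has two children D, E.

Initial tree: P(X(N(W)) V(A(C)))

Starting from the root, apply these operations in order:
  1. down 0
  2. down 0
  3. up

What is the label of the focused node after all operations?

Answer: X

Derivation:
Step 1 (down 0): focus=X path=0 depth=1 children=['N'] left=[] right=['V'] parent=P
Step 2 (down 0): focus=N path=0/0 depth=2 children=['W'] left=[] right=[] parent=X
Step 3 (up): focus=X path=0 depth=1 children=['N'] left=[] right=['V'] parent=P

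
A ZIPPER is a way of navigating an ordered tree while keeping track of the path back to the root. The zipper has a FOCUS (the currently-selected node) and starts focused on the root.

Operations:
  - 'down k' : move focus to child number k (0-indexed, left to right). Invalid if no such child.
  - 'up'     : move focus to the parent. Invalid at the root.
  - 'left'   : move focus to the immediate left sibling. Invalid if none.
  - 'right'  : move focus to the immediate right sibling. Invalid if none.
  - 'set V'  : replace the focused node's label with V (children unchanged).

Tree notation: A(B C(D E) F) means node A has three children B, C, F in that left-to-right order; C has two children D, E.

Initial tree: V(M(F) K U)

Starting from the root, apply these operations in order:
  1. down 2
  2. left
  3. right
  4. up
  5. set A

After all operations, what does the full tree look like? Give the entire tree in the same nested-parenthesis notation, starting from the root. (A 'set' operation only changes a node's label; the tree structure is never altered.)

Step 1 (down 2): focus=U path=2 depth=1 children=[] left=['M', 'K'] right=[] parent=V
Step 2 (left): focus=K path=1 depth=1 children=[] left=['M'] right=['U'] parent=V
Step 3 (right): focus=U path=2 depth=1 children=[] left=['M', 'K'] right=[] parent=V
Step 4 (up): focus=V path=root depth=0 children=['M', 'K', 'U'] (at root)
Step 5 (set A): focus=A path=root depth=0 children=['M', 'K', 'U'] (at root)

Answer: A(M(F) K U)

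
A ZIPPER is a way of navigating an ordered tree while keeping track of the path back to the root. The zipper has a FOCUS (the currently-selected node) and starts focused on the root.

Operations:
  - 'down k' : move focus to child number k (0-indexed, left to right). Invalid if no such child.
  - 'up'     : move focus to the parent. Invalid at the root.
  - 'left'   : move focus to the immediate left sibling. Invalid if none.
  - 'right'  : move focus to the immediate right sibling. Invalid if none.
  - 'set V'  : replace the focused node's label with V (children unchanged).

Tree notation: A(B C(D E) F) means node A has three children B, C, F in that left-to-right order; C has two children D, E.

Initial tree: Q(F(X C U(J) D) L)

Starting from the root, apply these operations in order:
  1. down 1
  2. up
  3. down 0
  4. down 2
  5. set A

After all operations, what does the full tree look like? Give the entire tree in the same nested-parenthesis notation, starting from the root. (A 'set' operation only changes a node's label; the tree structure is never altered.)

Step 1 (down 1): focus=L path=1 depth=1 children=[] left=['F'] right=[] parent=Q
Step 2 (up): focus=Q path=root depth=0 children=['F', 'L'] (at root)
Step 3 (down 0): focus=F path=0 depth=1 children=['X', 'C', 'U', 'D'] left=[] right=['L'] parent=Q
Step 4 (down 2): focus=U path=0/2 depth=2 children=['J'] left=['X', 'C'] right=['D'] parent=F
Step 5 (set A): focus=A path=0/2 depth=2 children=['J'] left=['X', 'C'] right=['D'] parent=F

Answer: Q(F(X C A(J) D) L)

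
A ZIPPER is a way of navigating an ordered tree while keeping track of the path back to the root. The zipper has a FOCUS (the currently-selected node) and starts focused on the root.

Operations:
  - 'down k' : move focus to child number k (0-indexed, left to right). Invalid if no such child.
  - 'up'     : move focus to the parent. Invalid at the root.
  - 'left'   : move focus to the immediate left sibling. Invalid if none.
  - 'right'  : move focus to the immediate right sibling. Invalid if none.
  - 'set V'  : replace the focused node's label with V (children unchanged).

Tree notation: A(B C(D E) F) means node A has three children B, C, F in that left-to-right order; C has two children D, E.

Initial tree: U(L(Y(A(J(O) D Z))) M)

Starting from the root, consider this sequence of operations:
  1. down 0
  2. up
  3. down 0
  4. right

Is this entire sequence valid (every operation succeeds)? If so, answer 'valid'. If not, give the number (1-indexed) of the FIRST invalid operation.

Step 1 (down 0): focus=L path=0 depth=1 children=['Y'] left=[] right=['M'] parent=U
Step 2 (up): focus=U path=root depth=0 children=['L', 'M'] (at root)
Step 3 (down 0): focus=L path=0 depth=1 children=['Y'] left=[] right=['M'] parent=U
Step 4 (right): focus=M path=1 depth=1 children=[] left=['L'] right=[] parent=U

Answer: valid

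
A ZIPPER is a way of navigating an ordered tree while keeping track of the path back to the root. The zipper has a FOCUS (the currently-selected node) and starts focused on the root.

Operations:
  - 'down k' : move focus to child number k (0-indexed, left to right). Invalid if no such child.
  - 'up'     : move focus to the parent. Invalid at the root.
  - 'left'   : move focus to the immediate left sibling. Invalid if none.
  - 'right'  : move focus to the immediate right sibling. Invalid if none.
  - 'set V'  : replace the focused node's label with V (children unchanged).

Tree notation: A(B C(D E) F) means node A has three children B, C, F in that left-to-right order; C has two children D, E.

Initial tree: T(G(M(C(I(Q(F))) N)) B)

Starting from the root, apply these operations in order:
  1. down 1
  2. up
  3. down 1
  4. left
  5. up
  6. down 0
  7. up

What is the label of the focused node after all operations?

Step 1 (down 1): focus=B path=1 depth=1 children=[] left=['G'] right=[] parent=T
Step 2 (up): focus=T path=root depth=0 children=['G', 'B'] (at root)
Step 3 (down 1): focus=B path=1 depth=1 children=[] left=['G'] right=[] parent=T
Step 4 (left): focus=G path=0 depth=1 children=['M'] left=[] right=['B'] parent=T
Step 5 (up): focus=T path=root depth=0 children=['G', 'B'] (at root)
Step 6 (down 0): focus=G path=0 depth=1 children=['M'] left=[] right=['B'] parent=T
Step 7 (up): focus=T path=root depth=0 children=['G', 'B'] (at root)

Answer: T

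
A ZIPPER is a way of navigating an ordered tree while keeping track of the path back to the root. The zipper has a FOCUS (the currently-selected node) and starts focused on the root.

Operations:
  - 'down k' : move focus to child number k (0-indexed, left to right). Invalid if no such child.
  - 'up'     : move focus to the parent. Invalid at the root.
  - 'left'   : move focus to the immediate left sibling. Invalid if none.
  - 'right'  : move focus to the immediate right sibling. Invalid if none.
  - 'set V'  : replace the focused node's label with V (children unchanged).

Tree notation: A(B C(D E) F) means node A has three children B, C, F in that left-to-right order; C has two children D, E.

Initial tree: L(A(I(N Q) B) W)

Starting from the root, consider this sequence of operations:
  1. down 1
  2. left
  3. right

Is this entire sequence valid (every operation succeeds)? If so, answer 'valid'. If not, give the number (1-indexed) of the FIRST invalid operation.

Step 1 (down 1): focus=W path=1 depth=1 children=[] left=['A'] right=[] parent=L
Step 2 (left): focus=A path=0 depth=1 children=['I', 'B'] left=[] right=['W'] parent=L
Step 3 (right): focus=W path=1 depth=1 children=[] left=['A'] right=[] parent=L

Answer: valid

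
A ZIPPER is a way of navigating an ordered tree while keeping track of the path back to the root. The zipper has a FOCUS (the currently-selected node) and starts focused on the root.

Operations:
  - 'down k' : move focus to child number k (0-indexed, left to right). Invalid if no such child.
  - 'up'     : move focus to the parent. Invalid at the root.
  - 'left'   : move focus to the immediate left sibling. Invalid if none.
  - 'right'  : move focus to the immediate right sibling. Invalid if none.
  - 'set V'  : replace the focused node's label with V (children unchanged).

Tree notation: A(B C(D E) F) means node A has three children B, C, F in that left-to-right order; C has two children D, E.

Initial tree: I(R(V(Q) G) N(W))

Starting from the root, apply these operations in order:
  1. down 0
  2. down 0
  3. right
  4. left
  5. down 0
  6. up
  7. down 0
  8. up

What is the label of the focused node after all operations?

Step 1 (down 0): focus=R path=0 depth=1 children=['V', 'G'] left=[] right=['N'] parent=I
Step 2 (down 0): focus=V path=0/0 depth=2 children=['Q'] left=[] right=['G'] parent=R
Step 3 (right): focus=G path=0/1 depth=2 children=[] left=['V'] right=[] parent=R
Step 4 (left): focus=V path=0/0 depth=2 children=['Q'] left=[] right=['G'] parent=R
Step 5 (down 0): focus=Q path=0/0/0 depth=3 children=[] left=[] right=[] parent=V
Step 6 (up): focus=V path=0/0 depth=2 children=['Q'] left=[] right=['G'] parent=R
Step 7 (down 0): focus=Q path=0/0/0 depth=3 children=[] left=[] right=[] parent=V
Step 8 (up): focus=V path=0/0 depth=2 children=['Q'] left=[] right=['G'] parent=R

Answer: V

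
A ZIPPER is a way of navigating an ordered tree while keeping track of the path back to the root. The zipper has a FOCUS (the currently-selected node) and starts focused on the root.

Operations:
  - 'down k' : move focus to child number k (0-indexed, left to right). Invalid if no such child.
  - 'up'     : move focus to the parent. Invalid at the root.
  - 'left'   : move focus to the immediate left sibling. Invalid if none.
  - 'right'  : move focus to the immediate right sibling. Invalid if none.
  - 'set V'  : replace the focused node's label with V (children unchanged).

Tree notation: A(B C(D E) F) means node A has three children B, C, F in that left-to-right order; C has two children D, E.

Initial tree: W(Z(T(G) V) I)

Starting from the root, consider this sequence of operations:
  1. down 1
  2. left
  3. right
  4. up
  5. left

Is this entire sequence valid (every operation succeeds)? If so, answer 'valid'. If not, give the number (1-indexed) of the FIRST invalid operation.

Step 1 (down 1): focus=I path=1 depth=1 children=[] left=['Z'] right=[] parent=W
Step 2 (left): focus=Z path=0 depth=1 children=['T', 'V'] left=[] right=['I'] parent=W
Step 3 (right): focus=I path=1 depth=1 children=[] left=['Z'] right=[] parent=W
Step 4 (up): focus=W path=root depth=0 children=['Z', 'I'] (at root)
Step 5 (left): INVALID

Answer: 5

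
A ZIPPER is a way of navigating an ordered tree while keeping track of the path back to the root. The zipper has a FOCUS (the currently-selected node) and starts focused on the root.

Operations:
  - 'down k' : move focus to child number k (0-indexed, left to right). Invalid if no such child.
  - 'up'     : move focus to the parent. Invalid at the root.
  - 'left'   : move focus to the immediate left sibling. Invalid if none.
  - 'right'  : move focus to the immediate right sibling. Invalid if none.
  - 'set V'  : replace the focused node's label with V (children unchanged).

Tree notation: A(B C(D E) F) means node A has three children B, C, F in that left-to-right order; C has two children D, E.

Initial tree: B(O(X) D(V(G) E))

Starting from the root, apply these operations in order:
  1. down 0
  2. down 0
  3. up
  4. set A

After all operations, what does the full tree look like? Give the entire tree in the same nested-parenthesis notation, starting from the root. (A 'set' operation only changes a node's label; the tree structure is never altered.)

Step 1 (down 0): focus=O path=0 depth=1 children=['X'] left=[] right=['D'] parent=B
Step 2 (down 0): focus=X path=0/0 depth=2 children=[] left=[] right=[] parent=O
Step 3 (up): focus=O path=0 depth=1 children=['X'] left=[] right=['D'] parent=B
Step 4 (set A): focus=A path=0 depth=1 children=['X'] left=[] right=['D'] parent=B

Answer: B(A(X) D(V(G) E))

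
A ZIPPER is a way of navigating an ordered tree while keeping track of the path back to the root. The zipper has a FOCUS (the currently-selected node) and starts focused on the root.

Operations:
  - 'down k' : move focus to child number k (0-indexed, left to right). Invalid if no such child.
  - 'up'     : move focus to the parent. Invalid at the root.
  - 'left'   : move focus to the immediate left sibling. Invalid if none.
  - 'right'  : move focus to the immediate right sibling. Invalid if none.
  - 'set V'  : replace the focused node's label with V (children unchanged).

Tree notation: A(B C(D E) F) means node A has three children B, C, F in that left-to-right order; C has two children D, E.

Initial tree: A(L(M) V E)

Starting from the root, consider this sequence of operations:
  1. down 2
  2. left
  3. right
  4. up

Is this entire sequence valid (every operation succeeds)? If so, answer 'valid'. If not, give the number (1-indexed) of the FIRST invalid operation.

Step 1 (down 2): focus=E path=2 depth=1 children=[] left=['L', 'V'] right=[] parent=A
Step 2 (left): focus=V path=1 depth=1 children=[] left=['L'] right=['E'] parent=A
Step 3 (right): focus=E path=2 depth=1 children=[] left=['L', 'V'] right=[] parent=A
Step 4 (up): focus=A path=root depth=0 children=['L', 'V', 'E'] (at root)

Answer: valid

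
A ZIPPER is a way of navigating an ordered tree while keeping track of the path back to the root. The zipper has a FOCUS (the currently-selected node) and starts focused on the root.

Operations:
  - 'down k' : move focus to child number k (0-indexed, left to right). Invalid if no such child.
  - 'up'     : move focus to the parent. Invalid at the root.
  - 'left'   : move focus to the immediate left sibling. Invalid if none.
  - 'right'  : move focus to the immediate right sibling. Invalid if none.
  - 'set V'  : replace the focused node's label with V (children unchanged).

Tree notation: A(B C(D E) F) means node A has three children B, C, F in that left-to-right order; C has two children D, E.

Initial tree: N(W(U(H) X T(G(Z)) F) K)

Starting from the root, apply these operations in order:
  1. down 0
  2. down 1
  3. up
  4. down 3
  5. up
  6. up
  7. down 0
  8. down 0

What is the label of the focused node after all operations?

Step 1 (down 0): focus=W path=0 depth=1 children=['U', 'X', 'T', 'F'] left=[] right=['K'] parent=N
Step 2 (down 1): focus=X path=0/1 depth=2 children=[] left=['U'] right=['T', 'F'] parent=W
Step 3 (up): focus=W path=0 depth=1 children=['U', 'X', 'T', 'F'] left=[] right=['K'] parent=N
Step 4 (down 3): focus=F path=0/3 depth=2 children=[] left=['U', 'X', 'T'] right=[] parent=W
Step 5 (up): focus=W path=0 depth=1 children=['U', 'X', 'T', 'F'] left=[] right=['K'] parent=N
Step 6 (up): focus=N path=root depth=0 children=['W', 'K'] (at root)
Step 7 (down 0): focus=W path=0 depth=1 children=['U', 'X', 'T', 'F'] left=[] right=['K'] parent=N
Step 8 (down 0): focus=U path=0/0 depth=2 children=['H'] left=[] right=['X', 'T', 'F'] parent=W

Answer: U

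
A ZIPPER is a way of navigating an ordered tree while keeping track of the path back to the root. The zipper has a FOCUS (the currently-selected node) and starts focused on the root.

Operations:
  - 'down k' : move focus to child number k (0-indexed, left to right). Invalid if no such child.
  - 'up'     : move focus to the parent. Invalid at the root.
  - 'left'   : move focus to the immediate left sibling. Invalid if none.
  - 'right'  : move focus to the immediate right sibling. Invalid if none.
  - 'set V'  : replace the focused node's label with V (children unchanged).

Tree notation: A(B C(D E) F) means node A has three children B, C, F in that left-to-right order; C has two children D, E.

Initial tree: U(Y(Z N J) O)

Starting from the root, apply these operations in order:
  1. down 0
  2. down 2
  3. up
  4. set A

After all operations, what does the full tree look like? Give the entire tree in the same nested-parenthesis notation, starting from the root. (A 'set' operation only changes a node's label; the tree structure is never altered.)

Step 1 (down 0): focus=Y path=0 depth=1 children=['Z', 'N', 'J'] left=[] right=['O'] parent=U
Step 2 (down 2): focus=J path=0/2 depth=2 children=[] left=['Z', 'N'] right=[] parent=Y
Step 3 (up): focus=Y path=0 depth=1 children=['Z', 'N', 'J'] left=[] right=['O'] parent=U
Step 4 (set A): focus=A path=0 depth=1 children=['Z', 'N', 'J'] left=[] right=['O'] parent=U

Answer: U(A(Z N J) O)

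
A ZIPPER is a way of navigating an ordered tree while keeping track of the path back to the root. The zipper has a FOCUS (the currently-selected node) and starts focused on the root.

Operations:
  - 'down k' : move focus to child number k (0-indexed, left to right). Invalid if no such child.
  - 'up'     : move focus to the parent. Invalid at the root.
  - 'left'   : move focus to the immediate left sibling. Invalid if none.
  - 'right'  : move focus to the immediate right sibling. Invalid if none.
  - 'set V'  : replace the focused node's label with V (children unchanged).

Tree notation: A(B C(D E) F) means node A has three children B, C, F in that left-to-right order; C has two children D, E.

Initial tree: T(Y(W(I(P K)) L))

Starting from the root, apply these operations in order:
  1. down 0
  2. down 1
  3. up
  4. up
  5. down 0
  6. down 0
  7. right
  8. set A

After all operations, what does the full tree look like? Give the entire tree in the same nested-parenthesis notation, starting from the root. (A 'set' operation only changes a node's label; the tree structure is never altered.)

Step 1 (down 0): focus=Y path=0 depth=1 children=['W', 'L'] left=[] right=[] parent=T
Step 2 (down 1): focus=L path=0/1 depth=2 children=[] left=['W'] right=[] parent=Y
Step 3 (up): focus=Y path=0 depth=1 children=['W', 'L'] left=[] right=[] parent=T
Step 4 (up): focus=T path=root depth=0 children=['Y'] (at root)
Step 5 (down 0): focus=Y path=0 depth=1 children=['W', 'L'] left=[] right=[] parent=T
Step 6 (down 0): focus=W path=0/0 depth=2 children=['I'] left=[] right=['L'] parent=Y
Step 7 (right): focus=L path=0/1 depth=2 children=[] left=['W'] right=[] parent=Y
Step 8 (set A): focus=A path=0/1 depth=2 children=[] left=['W'] right=[] parent=Y

Answer: T(Y(W(I(P K)) A))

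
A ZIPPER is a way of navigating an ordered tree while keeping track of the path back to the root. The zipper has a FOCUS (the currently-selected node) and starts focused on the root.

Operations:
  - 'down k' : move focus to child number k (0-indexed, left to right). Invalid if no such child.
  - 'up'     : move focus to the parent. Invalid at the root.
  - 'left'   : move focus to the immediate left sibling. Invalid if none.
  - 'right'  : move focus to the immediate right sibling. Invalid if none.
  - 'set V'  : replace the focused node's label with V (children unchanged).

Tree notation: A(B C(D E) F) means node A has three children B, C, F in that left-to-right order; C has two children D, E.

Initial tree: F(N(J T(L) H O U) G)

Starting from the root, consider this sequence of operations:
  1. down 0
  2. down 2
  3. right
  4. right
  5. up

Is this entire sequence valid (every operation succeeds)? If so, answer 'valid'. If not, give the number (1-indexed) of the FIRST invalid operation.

Answer: valid

Derivation:
Step 1 (down 0): focus=N path=0 depth=1 children=['J', 'T', 'H', 'O', 'U'] left=[] right=['G'] parent=F
Step 2 (down 2): focus=H path=0/2 depth=2 children=[] left=['J', 'T'] right=['O', 'U'] parent=N
Step 3 (right): focus=O path=0/3 depth=2 children=[] left=['J', 'T', 'H'] right=['U'] parent=N
Step 4 (right): focus=U path=0/4 depth=2 children=[] left=['J', 'T', 'H', 'O'] right=[] parent=N
Step 5 (up): focus=N path=0 depth=1 children=['J', 'T', 'H', 'O', 'U'] left=[] right=['G'] parent=F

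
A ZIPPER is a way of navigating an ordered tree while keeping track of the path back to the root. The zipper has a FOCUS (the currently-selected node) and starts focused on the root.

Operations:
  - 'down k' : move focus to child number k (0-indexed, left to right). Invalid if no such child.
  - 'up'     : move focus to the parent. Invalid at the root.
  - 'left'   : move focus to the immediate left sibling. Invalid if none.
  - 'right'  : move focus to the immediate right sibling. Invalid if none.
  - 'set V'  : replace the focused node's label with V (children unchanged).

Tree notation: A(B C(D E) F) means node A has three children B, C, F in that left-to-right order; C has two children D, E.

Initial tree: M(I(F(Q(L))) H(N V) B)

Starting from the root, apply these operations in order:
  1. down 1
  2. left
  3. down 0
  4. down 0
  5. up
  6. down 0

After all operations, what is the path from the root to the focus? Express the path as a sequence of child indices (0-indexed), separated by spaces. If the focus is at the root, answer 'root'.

Step 1 (down 1): focus=H path=1 depth=1 children=['N', 'V'] left=['I'] right=['B'] parent=M
Step 2 (left): focus=I path=0 depth=1 children=['F'] left=[] right=['H', 'B'] parent=M
Step 3 (down 0): focus=F path=0/0 depth=2 children=['Q'] left=[] right=[] parent=I
Step 4 (down 0): focus=Q path=0/0/0 depth=3 children=['L'] left=[] right=[] parent=F
Step 5 (up): focus=F path=0/0 depth=2 children=['Q'] left=[] right=[] parent=I
Step 6 (down 0): focus=Q path=0/0/0 depth=3 children=['L'] left=[] right=[] parent=F

Answer: 0 0 0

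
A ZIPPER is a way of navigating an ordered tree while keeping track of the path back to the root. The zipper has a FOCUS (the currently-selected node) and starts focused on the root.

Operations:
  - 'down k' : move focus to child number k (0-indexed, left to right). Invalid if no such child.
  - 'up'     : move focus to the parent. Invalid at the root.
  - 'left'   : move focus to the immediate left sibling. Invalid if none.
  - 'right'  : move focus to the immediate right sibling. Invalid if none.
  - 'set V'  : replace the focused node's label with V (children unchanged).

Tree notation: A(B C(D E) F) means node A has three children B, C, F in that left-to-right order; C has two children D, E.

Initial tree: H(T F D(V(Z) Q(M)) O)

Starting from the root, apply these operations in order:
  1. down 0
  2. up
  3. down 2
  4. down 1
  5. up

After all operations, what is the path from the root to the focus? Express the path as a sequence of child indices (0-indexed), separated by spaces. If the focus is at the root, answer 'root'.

Answer: 2

Derivation:
Step 1 (down 0): focus=T path=0 depth=1 children=[] left=[] right=['F', 'D', 'O'] parent=H
Step 2 (up): focus=H path=root depth=0 children=['T', 'F', 'D', 'O'] (at root)
Step 3 (down 2): focus=D path=2 depth=1 children=['V', 'Q'] left=['T', 'F'] right=['O'] parent=H
Step 4 (down 1): focus=Q path=2/1 depth=2 children=['M'] left=['V'] right=[] parent=D
Step 5 (up): focus=D path=2 depth=1 children=['V', 'Q'] left=['T', 'F'] right=['O'] parent=H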